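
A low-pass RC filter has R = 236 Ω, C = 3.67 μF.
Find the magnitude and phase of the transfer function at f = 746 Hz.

Step 1 — Angular frequency: ω = 2π·746 = 4687 rad/s.
Step 2 — Transfer function: H(jω) = 1/(1 + jωRC).
Step 3 — Denominator: 1 + jωRC = 1 + j·4687·236·3.67e-06 = 1 + j4.06.
Step 4 — H = 0.0572 - j0.2322.
Step 5 — Magnitude: |H| = 0.2392 (-12.4 dB); phase: φ = -76.2°.

|H| = 0.2392 (-12.4 dB), φ = -76.2°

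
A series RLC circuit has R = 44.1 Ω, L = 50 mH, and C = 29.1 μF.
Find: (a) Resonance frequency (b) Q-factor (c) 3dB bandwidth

Step 1 — Resonance: ω₀ = 1/√(LC) = 1/√(0.05·2.91e-05) = 829 rad/s.
Step 2 — f₀ = ω₀/(2π) = 131.9 Hz.
Step 3 — Series Q: Q = ω₀L/R = 829·0.05/44.1 = 0.9399.
Step 4 — Bandwidth: Δω = ω₀/Q = 882 rad/s; BW = Δω/(2π) = 140.4 Hz.

(a) f₀ = 131.9 Hz  (b) Q = 0.9399  (c) BW = 140.4 Hz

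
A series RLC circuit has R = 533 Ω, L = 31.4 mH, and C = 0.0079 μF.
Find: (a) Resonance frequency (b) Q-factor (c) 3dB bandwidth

Step 1 — Resonance: ω₀ = 1/√(LC) = 1/√(0.0314·7.9e-09) = 6.349e+04 rad/s.
Step 2 — f₀ = ω₀/(2π) = 1.011e+04 Hz.
Step 3 — Series Q: Q = ω₀L/R = 6.349e+04·0.0314/533 = 3.74.
Step 4 — Bandwidth: Δω = ω₀/Q = 1.697e+04 rad/s; BW = Δω/(2π) = 2702 Hz.

(a) f₀ = 1.011e+04 Hz  (b) Q = 3.74  (c) BW = 2702 Hz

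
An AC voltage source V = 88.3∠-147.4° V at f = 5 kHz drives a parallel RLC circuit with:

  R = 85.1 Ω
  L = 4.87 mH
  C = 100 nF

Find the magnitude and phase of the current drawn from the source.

Step 1 — Angular frequency: ω = 2π·f = 2π·5000 = 3.142e+04 rad/s.
Step 2 — Component impedances:
  R: Z = R = 85.1 Ω
  L: Z = jωL = j·3.142e+04·0.00487 = 0 + j153 Ω
  C: Z = 1/(jωC) = -j/(ω·C) = 0 - j318.3 Ω
Step 3 — Parallel combination: 1/Z_total = 1/R + 1/L + 1/C; Z_total = 78.55 + j22.69 Ω = 81.76∠16.1° Ω.
Step 4 — Source phasor: V = 88.3∠-147.4° V = -74.39 - j47.57 V.
Step 5 — Ohm's law: I = V / Z_total = (-74.39 - j47.57) / (78.55 + j22.69) = -1.036 - j0.3065 A.
Step 6 — Convert to polar: |I| = 1.08 A, ∠I = -163.5°.

I = 1.08∠-163.5° A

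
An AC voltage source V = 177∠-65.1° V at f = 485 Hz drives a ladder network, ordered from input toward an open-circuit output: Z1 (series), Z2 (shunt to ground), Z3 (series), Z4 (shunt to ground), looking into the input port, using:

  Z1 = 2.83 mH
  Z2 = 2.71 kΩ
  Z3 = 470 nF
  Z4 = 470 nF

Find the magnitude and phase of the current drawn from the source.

Step 1 — Angular frequency: ω = 2π·f = 2π·485 = 3047 rad/s.
Step 2 — Component impedances:
  Z1: Z = jωL = j·3047·0.00283 = 0 + j8.624 Ω
  Z2: Z = R = 2710 Ω
  Z3: Z = 1/(jωC) = -j/(ω·C) = 0 - j698.2 Ω
  Z4: Z = 1/(jωC) = -j/(ω·C) = 0 - j698.2 Ω
Step 3 — Ladder network (open output): work backward from the far end, alternating series and parallel combinations. Z_in = 568.6 - j1095 Ω = 1234∠-62.6° Ω.
Step 4 — Source phasor: V = 177∠-65.1° V = 74.52 - j160.5 V.
Step 5 — Ohm's law: I = V / Z_total = (74.52 - j160.5) / (568.6 - j1095) = 0.1433 - j0.00637 A.
Step 6 — Convert to polar: |I| = 0.1435 A, ∠I = -2.5°.

I = 0.1435∠-2.5° A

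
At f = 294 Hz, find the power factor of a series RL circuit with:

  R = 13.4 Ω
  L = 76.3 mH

Step 1 — Angular frequency: ω = 2π·f = 2π·294 = 1847 rad/s.
Step 2 — Component impedances:
  R: Z = R = 13.4 Ω
  L: Z = jωL = j·1847·0.0763 = 0 + j140.9 Ω
Step 3 — Series combination: Z_total = R + L = 13.4 + j140.9 Ω = 141.6∠84.6° Ω.
Step 4 — Power factor: PF = cos(φ) = Re(Z)/|Z| = 13.4/141.58 = 0.09465.
Step 5 — Type: Im(Z) = 140.9 ⇒ lagging (phase φ = 84.6°).

PF = 0.09465 (lagging, φ = 84.6°)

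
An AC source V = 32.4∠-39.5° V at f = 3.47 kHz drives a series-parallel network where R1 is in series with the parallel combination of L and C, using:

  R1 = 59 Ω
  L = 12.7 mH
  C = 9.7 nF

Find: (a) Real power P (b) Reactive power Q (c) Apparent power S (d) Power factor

Step 1 — Angular frequency: ω = 2π·f = 2π·3470 = 2.18e+04 rad/s.
Step 2 — Component impedances:
  R1: Z = R = 59 Ω
  L: Z = jωL = j·2.18e+04·0.0127 = 0 + j276.9 Ω
  C: Z = 1/(jωC) = -j/(ω·C) = 0 - j4728 Ω
Step 3 — Parallel branch: L || C = 1/(1/L + 1/C) = 0 + j294.1 Ω.
Step 4 — Series with R1: Z_total = R1 + (L || C) = 59 + j294.1 Ω = 300∠78.7° Ω.
Step 5 — Source phasor: V = 32.4∠-39.5° V = 25 - j20.61 V.
Step 6 — Current: I = V / Z = -0.05097 - j0.09523 A = 0.108∠-118.2° A.
Step 7 — Complex power: S = V·I* = 0.6883 + j3.431 VA.
Step 8 — Real power: P = Re(S) = 0.6883 W.
Step 9 — Reactive power: Q = Im(S) = 3.431 VAR.
Step 10 — Apparent power: |S| = 3.499 VA.
Step 11 — Power factor: PF = P/|S| = 0.1967 (lagging).

(a) P = 0.6883 W  (b) Q = 3.431 VAR  (c) S = 3.499 VA  (d) PF = 0.1967 (lagging)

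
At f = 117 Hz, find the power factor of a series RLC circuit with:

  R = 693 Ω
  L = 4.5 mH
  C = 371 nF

Step 1 — Angular frequency: ω = 2π·f = 2π·117 = 735.1 rad/s.
Step 2 — Component impedances:
  R: Z = R = 693 Ω
  L: Z = jωL = j·735.1·0.0045 = 0 + j3.308 Ω
  C: Z = 1/(jωC) = -j/(ω·C) = 0 - j3667 Ω
Step 3 — Series combination: Z_total = R + L + C = 693 - j3663 Ω = 3728∠-79.3° Ω.
Step 4 — Power factor: PF = cos(φ) = Re(Z)/|Z| = 693/3728 = 0.1859.
Step 5 — Type: Im(Z) = -3663 ⇒ leading (phase φ = -79.3°).

PF = 0.1859 (leading, φ = -79.3°)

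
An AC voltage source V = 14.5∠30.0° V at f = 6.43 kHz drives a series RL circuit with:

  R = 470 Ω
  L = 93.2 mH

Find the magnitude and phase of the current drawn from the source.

Step 1 — Angular frequency: ω = 2π·f = 2π·6430 = 4.04e+04 rad/s.
Step 2 — Component impedances:
  R: Z = R = 470 Ω
  L: Z = jωL = j·4.04e+04·0.0932 = 0 + j3765 Ω
Step 3 — Series combination: Z_total = R + L = 470 + j3765 Ω = 3795∠82.9° Ω.
Step 4 — Source phasor: V = 14.5∠30.0° V = 12.56 + j7.25 V.
Step 5 — Ohm's law: I = V / Z_total = (12.56 + j7.25) / (470 + j3765) = 0.002306 - j0.003047 A.
Step 6 — Convert to polar: |I| = 0.003821 A, ∠I = -52.9°.

I = 0.003821∠-52.9° A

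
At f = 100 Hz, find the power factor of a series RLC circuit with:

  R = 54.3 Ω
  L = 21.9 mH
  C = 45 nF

Step 1 — Angular frequency: ω = 2π·f = 2π·100 = 628.3 rad/s.
Step 2 — Component impedances:
  R: Z = R = 54.3 Ω
  L: Z = jωL = j·628.3·0.0219 = 0 + j13.76 Ω
  C: Z = 1/(jωC) = -j/(ω·C) = 0 - j3.537e+04 Ω
Step 3 — Series combination: Z_total = R + L + C = 54.3 - j3.535e+04 Ω = 3.535e+04∠-89.9° Ω.
Step 4 — Power factor: PF = cos(φ) = Re(Z)/|Z| = 54.3/3.535e+04 = 0.001536.
Step 5 — Type: Im(Z) = -3.535e+04 ⇒ leading (phase φ = -89.9°).

PF = 0.001536 (leading, φ = -89.9°)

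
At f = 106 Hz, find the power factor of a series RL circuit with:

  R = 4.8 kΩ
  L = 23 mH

Step 1 — Angular frequency: ω = 2π·f = 2π·106 = 666 rad/s.
Step 2 — Component impedances:
  R: Z = R = 4800 Ω
  L: Z = jωL = j·666·0.023 = 0 + j15.32 Ω
Step 3 — Series combination: Z_total = R + L = 4800 + j15.32 Ω = 4800∠0.2° Ω.
Step 4 — Power factor: PF = cos(φ) = Re(Z)/|Z| = 4800/4800 = 1.
Step 5 — Type: Im(Z) = 15.32 ⇒ lagging (phase φ = 0.2°).

PF = 1 (lagging, φ = 0.2°)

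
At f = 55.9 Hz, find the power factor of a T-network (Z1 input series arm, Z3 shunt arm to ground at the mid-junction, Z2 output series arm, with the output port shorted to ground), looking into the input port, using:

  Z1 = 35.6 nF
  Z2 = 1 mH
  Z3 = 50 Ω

Step 1 — Angular frequency: ω = 2π·f = 2π·55.9 = 351.2 rad/s.
Step 2 — Component impedances:
  Z1: Z = 1/(jωC) = -j/(ω·C) = 0 - j7.998e+04 Ω
  Z2: Z = jωL = j·351.2·0.001 = 0 + j0.3512 Ω
  Z3: Z = R = 50 Ω
Step 3 — With the output port shorted to ground, the output series arm Z2 runs from the junction to ground; the shunt arm Z3 also runs from the junction to ground. They appear in parallel: Z3 || Z2 = 0.002467 + j0.3512 Ω.
Step 4 — Series with input arm Z1: Z_in = Z1 + (Z3 || Z2) = 0.002467 - j7.998e+04 Ω = 7.998e+04∠-90.0° Ω.
Step 5 — Power factor: PF = cos(φ) = Re(Z)/|Z| = 0.002467/7.998e+04 = 3.085e-08.
Step 6 — Type: Im(Z) = -7.998e+04 ⇒ leading (phase φ = -90.0°).

PF = 3.085e-08 (leading, φ = -90.0°)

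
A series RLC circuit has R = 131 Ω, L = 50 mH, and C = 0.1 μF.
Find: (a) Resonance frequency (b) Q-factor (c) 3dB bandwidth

Step 1 — Resonance condition Im(Z)=0 gives ω₀ = 1/√(LC).
Step 2 — ω₀ = 1/√(0.05·1e-07) = 1.414e+04 rad/s.
Step 3 — f₀ = ω₀/(2π) = 2251 Hz.
Step 4 — Series Q: Q = ω₀L/R = 1.414e+04·0.05/131 = 5.398.
Step 5 — 3dB bandwidth: Δω = ω₀/Q = 2620 rad/s; BW = Δω/(2π) = 417 Hz.

(a) f₀ = 2251 Hz  (b) Q = 5.398  (c) BW = 417 Hz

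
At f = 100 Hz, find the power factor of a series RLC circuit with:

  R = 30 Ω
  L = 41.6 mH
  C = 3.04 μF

Step 1 — Angular frequency: ω = 2π·f = 2π·100 = 628.3 rad/s.
Step 2 — Component impedances:
  R: Z = R = 30 Ω
  L: Z = jωL = j·628.3·0.0416 = 0 + j26.14 Ω
  C: Z = 1/(jωC) = -j/(ω·C) = 0 - j523.5 Ω
Step 3 — Series combination: Z_total = R + L + C = 30 - j497.4 Ω = 498.3∠-86.5° Ω.
Step 4 — Power factor: PF = cos(φ) = Re(Z)/|Z| = 30/498.3 = 0.0602.
Step 5 — Type: Im(Z) = -497.4 ⇒ leading (phase φ = -86.5°).

PF = 0.0602 (leading, φ = -86.5°)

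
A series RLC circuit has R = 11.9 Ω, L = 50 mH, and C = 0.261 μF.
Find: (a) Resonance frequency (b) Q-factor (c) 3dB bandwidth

Step 1 — Resonance condition Im(Z)=0 gives ω₀ = 1/√(LC).
Step 2 — ω₀ = 1/√(0.05·2.61e-07) = 8754 rad/s.
Step 3 — f₀ = ω₀/(2π) = 1393 Hz.
Step 4 — Series Q: Q = ω₀L/R = 8754·0.05/11.9 = 36.78.
Step 5 — 3dB bandwidth: Δω = ω₀/Q = 238 rad/s; BW = Δω/(2π) = 37.88 Hz.

(a) f₀ = 1393 Hz  (b) Q = 36.78  (c) BW = 37.88 Hz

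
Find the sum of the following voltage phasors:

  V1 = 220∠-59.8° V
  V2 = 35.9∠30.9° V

Step 1 — Convert each phasor to rectangular form:
  V1 = 220·(cos(-59.8°) + j·sin(-59.8°)) = 110.7 - j190.1 V
  V2 = 35.9·(cos(30.9°) + j·sin(30.9°)) = 30.8 + j18.44 V
Step 2 — Sum components: V_total = 141.5 - j171.7 V.
Step 3 — Convert to polar: |V_total| = 222.5 V, ∠V_total = -50.5°.

V_total = 222.5∠-50.5° V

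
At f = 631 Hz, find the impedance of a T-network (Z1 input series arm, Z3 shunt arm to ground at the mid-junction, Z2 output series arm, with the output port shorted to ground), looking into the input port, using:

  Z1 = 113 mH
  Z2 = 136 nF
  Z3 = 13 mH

Step 1 — Angular frequency: ω = 2π·f = 2π·631 = 3965 rad/s.
Step 2 — Component impedances:
  Z1: Z = jωL = j·3965·0.113 = 0 + j448 Ω
  Z2: Z = 1/(jωC) = -j/(ω·C) = 0 - j1855 Ω
  Z3: Z = jωL = j·3965·0.013 = 0 + j51.54 Ω
Step 3 — With the output port shorted to ground, the output series arm Z2 runs from the junction to ground; the shunt arm Z3 also runs from the junction to ground. They appear in parallel: Z3 || Z2 = 0 + j53.01 Ω.
Step 4 — Series with input arm Z1: Z_in = Z1 + (Z3 || Z2) = 0 + j501 Ω = 501∠90.0° Ω.

Z = 0 + j501 Ω = 501∠90.0° Ω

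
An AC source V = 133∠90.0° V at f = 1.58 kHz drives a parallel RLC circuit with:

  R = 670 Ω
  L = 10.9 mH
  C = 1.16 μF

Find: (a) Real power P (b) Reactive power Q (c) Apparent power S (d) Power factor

Step 1 — Angular frequency: ω = 2π·f = 2π·1580 = 9927 rad/s.
Step 2 — Component impedances:
  R: Z = R = 670 Ω
  L: Z = jωL = j·9927·0.0109 = 0 + j108.2 Ω
  C: Z = 1/(jωC) = -j/(ω·C) = 0 - j86.84 Ω
Step 3 — Parallel combination: 1/Z_total = 1/R + 1/L + 1/C; Z_total = 201.7 - j307.3 Ω = 367.6∠-56.7° Ω.
Step 4 — Source phasor: V = 133∠90.0° V = 0 + j133 V.
Step 5 — Current: I = V / Z = -0.3025 + j0.1985 A = 0.3618∠146.7° A.
Step 6 — Complex power: S = V·I* = 26.4 - j40.23 VA.
Step 7 — Real power: P = Re(S) = 26.4 W.
Step 8 — Reactive power: Q = Im(S) = -40.23 VAR.
Step 9 — Apparent power: |S| = 48.12 VA.
Step 10 — Power factor: PF = P/|S| = 0.5486 (leading).

(a) P = 26.4 W  (b) Q = -40.23 VAR  (c) S = 48.12 VA  (d) PF = 0.5486 (leading)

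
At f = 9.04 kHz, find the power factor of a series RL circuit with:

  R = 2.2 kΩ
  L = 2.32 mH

Step 1 — Angular frequency: ω = 2π·f = 2π·9040 = 5.68e+04 rad/s.
Step 2 — Component impedances:
  R: Z = R = 2200 Ω
  L: Z = jωL = j·5.68e+04·0.00232 = 0 + j131.8 Ω
Step 3 — Series combination: Z_total = R + L = 2200 + j131.8 Ω = 2204∠3.4° Ω.
Step 4 — Power factor: PF = cos(φ) = Re(Z)/|Z| = 2200/2204 = 0.9982.
Step 5 — Type: Im(Z) = 131.8 ⇒ lagging (phase φ = 3.4°).

PF = 0.9982 (lagging, φ = 3.4°)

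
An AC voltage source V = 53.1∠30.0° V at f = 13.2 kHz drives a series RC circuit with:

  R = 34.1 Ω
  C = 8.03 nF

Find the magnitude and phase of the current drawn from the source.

Step 1 — Angular frequency: ω = 2π·f = 2π·1.32e+04 = 8.294e+04 rad/s.
Step 2 — Component impedances:
  R: Z = R = 34.1 Ω
  C: Z = 1/(jωC) = -j/(ω·C) = 0 - j1502 Ω
Step 3 — Series combination: Z_total = R + C = 34.1 - j1502 Ω = 1502∠-88.7° Ω.
Step 4 — Source phasor: V = 53.1∠30.0° V = 45.99 + j26.55 V.
Step 5 — Ohm's law: I = V / Z_total = (45.99 + j26.55) / (34.1 - j1502) = -0.01698 + j0.03101 A.
Step 6 — Convert to polar: |I| = 0.03536 A, ∠I = 118.7°.

I = 0.03536∠118.7° A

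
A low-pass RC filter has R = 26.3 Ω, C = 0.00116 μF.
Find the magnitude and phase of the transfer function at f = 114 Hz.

Step 1 — Angular frequency: ω = 2π·114 = 716.3 rad/s.
Step 2 — Transfer function: H(jω) = 1/(1 + jωRC).
Step 3 — Denominator: 1 + jωRC = 1 + j·716.3·26.3·1.16e-09 = 1 + j2.185e-05.
Step 4 — H = 1 - j2.185e-05.
Step 5 — Magnitude: |H| = 1 (-0.0 dB); phase: φ = -0.0°.

|H| = 1 (-0.0 dB), φ = -0.0°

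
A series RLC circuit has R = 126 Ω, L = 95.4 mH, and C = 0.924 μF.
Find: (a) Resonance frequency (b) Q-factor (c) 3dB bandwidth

Step 1 — Resonance condition Im(Z)=0 gives ω₀ = 1/√(LC).
Step 2 — ω₀ = 1/√(0.0954·9.24e-07) = 3368 rad/s.
Step 3 — f₀ = ω₀/(2π) = 536.1 Hz.
Step 4 — Series Q: Q = ω₀L/R = 3368·0.0954/126 = 2.55.
Step 5 — 3dB bandwidth: Δω = ω₀/Q = 1321 rad/s; BW = Δω/(2π) = 210.2 Hz.

(a) f₀ = 536.1 Hz  (b) Q = 2.55  (c) BW = 210.2 Hz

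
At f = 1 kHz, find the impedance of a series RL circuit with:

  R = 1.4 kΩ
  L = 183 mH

Step 1 — Angular frequency: ω = 2π·f = 2π·1000 = 6283 rad/s.
Step 2 — Component impedances:
  R: Z = R = 1400 Ω
  L: Z = jωL = j·6283·0.183 = 0 + j1150 Ω
Step 3 — Series combination: Z_total = R + L = 1400 + j1150 Ω = 1812∠39.4° Ω.

Z = 1400 + j1150 Ω = 1812∠39.4° Ω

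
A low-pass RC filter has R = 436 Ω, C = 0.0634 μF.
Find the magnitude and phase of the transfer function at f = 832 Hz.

Step 1 — Angular frequency: ω = 2π·832 = 5228 rad/s.
Step 2 — Transfer function: H(jω) = 1/(1 + jωRC).
Step 3 — Denominator: 1 + jωRC = 1 + j·5228·436·6.34e-08 = 1 + j0.1445.
Step 4 — H = 0.9795 - j0.1415.
Step 5 — Magnitude: |H| = 0.9897 (-0.1 dB); phase: φ = -8.2°.

|H| = 0.9897 (-0.1 dB), φ = -8.2°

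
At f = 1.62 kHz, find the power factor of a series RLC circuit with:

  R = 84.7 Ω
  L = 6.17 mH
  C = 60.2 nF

Step 1 — Angular frequency: ω = 2π·f = 2π·1620 = 1.018e+04 rad/s.
Step 2 — Component impedances:
  R: Z = R = 84.7 Ω
  L: Z = jωL = j·1.018e+04·0.00617 = 0 + j62.8 Ω
  C: Z = 1/(jωC) = -j/(ω·C) = 0 - j1632 Ω
Step 3 — Series combination: Z_total = R + L + C = 84.7 - j1569 Ω = 1571∠-86.9° Ω.
Step 4 — Power factor: PF = cos(φ) = Re(Z)/|Z| = 84.7/1571.4 = 0.0539.
Step 5 — Type: Im(Z) = -1569 ⇒ leading (phase φ = -86.9°).

PF = 0.0539 (leading, φ = -86.9°)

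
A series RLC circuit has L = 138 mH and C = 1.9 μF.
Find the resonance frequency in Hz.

Step 1 — Resonance condition Im(Z)=0 gives ω₀ = 1/√(LC).
Step 2 — ω₀ = 1/√(0.138·1.9e-06) = 1953 rad/s.
Step 3 — f₀ = ω₀/(2π) = 310.8 Hz.

f₀ = 310.8 Hz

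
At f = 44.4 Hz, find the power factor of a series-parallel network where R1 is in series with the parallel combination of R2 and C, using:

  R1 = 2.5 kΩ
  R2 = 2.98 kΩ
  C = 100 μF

Step 1 — Angular frequency: ω = 2π·f = 2π·44.4 = 279 rad/s.
Step 2 — Component impedances:
  R1: Z = R = 2500 Ω
  R2: Z = R = 2980 Ω
  C: Z = 1/(jωC) = -j/(ω·C) = 0 - j35.85 Ω
Step 3 — Parallel branch: R2 || C = 1/(1/R2 + 1/C) = 0.4311 - j35.84 Ω.
Step 4 — Series with R1: Z_total = R1 + (R2 || C) = 2500 - j35.84 Ω = 2501∠-0.8° Ω.
Step 5 — Power factor: PF = cos(φ) = Re(Z)/|Z| = 2500.4/2500.7 = 0.9999.
Step 6 — Type: Im(Z) = -35.84 ⇒ leading (phase φ = -0.8°).

PF = 0.9999 (leading, φ = -0.8°)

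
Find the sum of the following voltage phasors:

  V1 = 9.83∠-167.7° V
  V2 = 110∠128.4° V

Step 1 — Convert each phasor to rectangular form:
  V1 = 9.83·(cos(-167.7°) + j·sin(-167.7°)) = -9.604 - j2.094 V
  V2 = 110·(cos(128.4°) + j·sin(128.4°)) = -68.33 + j86.21 V
Step 2 — Sum components: V_total = -77.93 + j84.11 V.
Step 3 — Convert to polar: |V_total| = 114.7 V, ∠V_total = 132.8°.

V_total = 114.7∠132.8° V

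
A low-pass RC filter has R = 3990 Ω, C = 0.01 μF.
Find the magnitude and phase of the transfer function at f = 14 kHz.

Step 1 — Angular frequency: ω = 2π·1.4e+04 = 8.796e+04 rad/s.
Step 2 — Transfer function: H(jω) = 1/(1 + jωRC).
Step 3 — Denominator: 1 + jωRC = 1 + j·8.796e+04·3990·1e-08 = 1 + j3.51.
Step 4 — H = 0.07508 - j0.2635.
Step 5 — Magnitude: |H| = 0.274 (-11.2 dB); phase: φ = -74.1°.

|H| = 0.274 (-11.2 dB), φ = -74.1°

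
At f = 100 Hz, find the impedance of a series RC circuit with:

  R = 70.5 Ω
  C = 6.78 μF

Step 1 — Angular frequency: ω = 2π·f = 2π·100 = 628.3 rad/s.
Step 2 — Component impedances:
  R: Z = R = 70.5 Ω
  C: Z = 1/(jωC) = -j/(ω·C) = 0 - j234.7 Ω
Step 3 — Series combination: Z_total = R + C = 70.5 - j234.7 Ω = 245.1∠-73.3° Ω.

Z = 70.5 - j234.7 Ω = 245.1∠-73.3° Ω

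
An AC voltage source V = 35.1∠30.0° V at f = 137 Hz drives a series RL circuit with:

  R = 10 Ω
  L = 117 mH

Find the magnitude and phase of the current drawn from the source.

Step 1 — Angular frequency: ω = 2π·f = 2π·137 = 860.8 rad/s.
Step 2 — Component impedances:
  R: Z = R = 10 Ω
  L: Z = jωL = j·860.8·0.117 = 0 + j100.7 Ω
Step 3 — Series combination: Z_total = R + L = 10 + j100.7 Ω = 101.2∠84.3° Ω.
Step 4 — Source phasor: V = 35.1∠30.0° V = 30.4 + j17.55 V.
Step 5 — Ohm's law: I = V / Z_total = (30.4 + j17.55) / (10 + j100.7) = 0.2022 - j0.2817 A.
Step 6 — Convert to polar: |I| = 0.3468 A, ∠I = -54.3°.

I = 0.3468∠-54.3° A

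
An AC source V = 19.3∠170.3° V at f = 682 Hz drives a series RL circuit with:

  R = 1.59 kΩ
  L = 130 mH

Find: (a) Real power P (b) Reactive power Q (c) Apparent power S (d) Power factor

Step 1 — Angular frequency: ω = 2π·f = 2π·682 = 4285 rad/s.
Step 2 — Component impedances:
  R: Z = R = 1590 Ω
  L: Z = jωL = j·4285·0.13 = 0 + j557.1 Ω
Step 3 — Series combination: Z_total = R + L = 1590 + j557.1 Ω = 1685∠19.3° Ω.
Step 4 — Source phasor: V = 19.3∠170.3° V = -19.02 + j3.252 V.
Step 5 — Current: I = V / Z = -0.01002 + j0.005555 A = 0.01146∠151.0° A.
Step 6 — Complex power: S = V·I* = 0.2087 + j0.0731 VA.
Step 7 — Real power: P = Re(S) = 0.2087 W.
Step 8 — Reactive power: Q = Im(S) = 0.0731 VAR.
Step 9 — Apparent power: |S| = 0.2211 VA.
Step 10 — Power factor: PF = P/|S| = 0.9438 (lagging).

(a) P = 0.2087 W  (b) Q = 0.0731 VAR  (c) S = 0.2211 VA  (d) PF = 0.9438 (lagging)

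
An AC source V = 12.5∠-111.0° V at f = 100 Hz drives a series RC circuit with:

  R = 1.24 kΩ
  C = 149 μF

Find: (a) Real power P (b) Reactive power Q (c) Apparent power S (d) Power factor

Step 1 — Angular frequency: ω = 2π·f = 2π·100 = 628.3 rad/s.
Step 2 — Component impedances:
  R: Z = R = 1240 Ω
  C: Z = 1/(jωC) = -j/(ω·C) = 0 - j10.68 Ω
Step 3 — Series combination: Z_total = R + C = 1240 - j10.68 Ω = 1240∠-0.5° Ω.
Step 4 — Source phasor: V = 12.5∠-111.0° V = -4.48 - j11.67 V.
Step 5 — Current: I = V / Z = -0.003531 - j0.009442 A = 0.01008∠-110.5° A.
Step 6 — Complex power: S = V·I* = 0.126 - j0.001085 VA.
Step 7 — Real power: P = Re(S) = 0.126 W.
Step 8 — Reactive power: Q = Im(S) = -0.001085 VAR.
Step 9 — Apparent power: |S| = 0.126 VA.
Step 10 — Power factor: PF = P/|S| = 1 (leading).

(a) P = 0.126 W  (b) Q = -0.001085 VAR  (c) S = 0.126 VA  (d) PF = 1 (leading)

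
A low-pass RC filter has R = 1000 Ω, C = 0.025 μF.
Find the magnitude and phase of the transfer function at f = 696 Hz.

Step 1 — Angular frequency: ω = 2π·696 = 4373 rad/s.
Step 2 — Transfer function: H(jω) = 1/(1 + jωRC).
Step 3 — Denominator: 1 + jωRC = 1 + j·4373·1000·2.5e-08 = 1 + j0.1093.
Step 4 — H = 0.9882 - j0.108.
Step 5 — Magnitude: |H| = 0.9941 (-0.1 dB); phase: φ = -6.2°.

|H| = 0.9941 (-0.1 dB), φ = -6.2°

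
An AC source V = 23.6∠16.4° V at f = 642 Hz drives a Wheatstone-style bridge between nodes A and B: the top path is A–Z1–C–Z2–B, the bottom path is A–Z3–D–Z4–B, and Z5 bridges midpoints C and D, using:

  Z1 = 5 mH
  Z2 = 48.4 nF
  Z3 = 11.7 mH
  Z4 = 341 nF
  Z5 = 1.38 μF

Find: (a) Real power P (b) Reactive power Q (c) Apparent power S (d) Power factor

Step 1 — Angular frequency: ω = 2π·f = 2π·642 = 4034 rad/s.
Step 2 — Component impedances:
  Z1: Z = jωL = j·4034·0.005 = 0 + j20.17 Ω
  Z2: Z = 1/(jωC) = -j/(ω·C) = 0 - j5122 Ω
  Z3: Z = jωL = j·4034·0.0117 = 0 + j47.2 Ω
  Z4: Z = 1/(jωC) = -j/(ω·C) = 0 - j727 Ω
  Z5: Z = 1/(jωC) = -j/(ω·C) = 0 - j179.6 Ω
Step 3 — Bridge requires nodal analysis (the Z5 bridge couples midpoints C and D, so the two paths cannot be reduced to a simple series/parallel combination). Setting node B to ground and injecting 1 A at node A, the 3-node admittance system at A, C, D solves to V_A = Z_AB = 0 - j586 Ω = 586∠-90.0° Ω.
Step 4 — Source phasor: V = 23.6∠16.4° V = 22.64 + j6.663 V.
Step 5 — Current: I = V / Z = -0.01137 + j0.03863 A = 0.04027∠106.4° A.
Step 6 — Complex power: S = V·I* = 0 - j0.9504 VA.
Step 7 — Real power: P = Re(S) = 0 W.
Step 8 — Reactive power: Q = Im(S) = -0.9504 VAR.
Step 9 — Apparent power: |S| = 0.9504 VA.
Step 10 — Power factor: PF = P/|S| = 0 (leading).

(a) P = 0 W  (b) Q = -0.9504 VAR  (c) S = 0.9504 VA  (d) PF = 0 (leading)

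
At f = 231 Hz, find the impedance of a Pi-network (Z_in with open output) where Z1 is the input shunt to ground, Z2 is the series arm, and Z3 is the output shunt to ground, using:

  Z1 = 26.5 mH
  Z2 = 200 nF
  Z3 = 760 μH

Step 1 — Angular frequency: ω = 2π·f = 2π·231 = 1451 rad/s.
Step 2 — Component impedances:
  Z1: Z = jωL = j·1451·0.0265 = 0 + j38.46 Ω
  Z2: Z = 1/(jωC) = -j/(ω·C) = 0 - j3445 Ω
  Z3: Z = jωL = j·1451·0.00076 = 0 + j1.103 Ω
Step 3 — With open output, the series arm Z2 and the output shunt Z3 appear in series to ground: Z2 + Z3 = 0 - j3444 Ω.
Step 4 — Parallel with input shunt Z1: Z_in = Z1 || (Z2 + Z3) = 0 + j38.9 Ω = 38.9∠90.0° Ω.

Z = 0 + j38.9 Ω = 38.9∠90.0° Ω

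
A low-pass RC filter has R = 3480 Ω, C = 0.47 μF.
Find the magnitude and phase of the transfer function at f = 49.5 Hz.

Step 1 — Angular frequency: ω = 2π·49.5 = 311 rad/s.
Step 2 — Transfer function: H(jω) = 1/(1 + jωRC).
Step 3 — Denominator: 1 + jωRC = 1 + j·311·3480·4.7e-07 = 1 + j0.5087.
Step 4 — H = 0.7944 - j0.4041.
Step 5 — Magnitude: |H| = 0.8913 (-1.0 dB); phase: φ = -27.0°.

|H| = 0.8913 (-1.0 dB), φ = -27.0°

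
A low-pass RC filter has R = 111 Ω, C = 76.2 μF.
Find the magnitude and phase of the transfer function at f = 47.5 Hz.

Step 1 — Angular frequency: ω = 2π·47.5 = 298.5 rad/s.
Step 2 — Transfer function: H(jω) = 1/(1 + jωRC).
Step 3 — Denominator: 1 + jωRC = 1 + j·298.5·111·7.62e-05 = 1 + j2.524.
Step 4 — H = 0.1356 - j0.3424.
Step 5 — Magnitude: |H| = 0.3683 (-8.7 dB); phase: φ = -68.4°.

|H| = 0.3683 (-8.7 dB), φ = -68.4°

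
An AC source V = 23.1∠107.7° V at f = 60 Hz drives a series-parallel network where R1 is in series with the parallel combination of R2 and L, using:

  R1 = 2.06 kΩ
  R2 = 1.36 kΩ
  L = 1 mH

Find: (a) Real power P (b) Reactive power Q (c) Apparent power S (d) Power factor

Step 1 — Angular frequency: ω = 2π·f = 2π·60 = 377 rad/s.
Step 2 — Component impedances:
  R1: Z = R = 2060 Ω
  R2: Z = R = 1360 Ω
  L: Z = jωL = j·377·0.001 = 0 + j0.377 Ω
Step 3 — Parallel branch: R2 || L = 1/(1/R2 + 1/L) = 0.0001045 + j0.377 Ω.
Step 4 — Series with R1: Z_total = R1 + (R2 || L) = 2060 + j0.377 Ω = 2060∠0.0° Ω.
Step 5 — Source phasor: V = 23.1∠107.7° V = -7.023 + j22.01 V.
Step 6 — Current: I = V / Z = -0.003407 + j0.01068 A = 0.01121∠107.7° A.
Step 7 — Complex power: S = V·I* = 0.259 + j4.74e-05 VA.
Step 8 — Real power: P = Re(S) = 0.259 W.
Step 9 — Reactive power: Q = Im(S) = 4.74e-05 VAR.
Step 10 — Apparent power: |S| = 0.259 VA.
Step 11 — Power factor: PF = P/|S| = 1 (lagging).

(a) P = 0.259 W  (b) Q = 4.74e-05 VAR  (c) S = 0.259 VA  (d) PF = 1 (lagging)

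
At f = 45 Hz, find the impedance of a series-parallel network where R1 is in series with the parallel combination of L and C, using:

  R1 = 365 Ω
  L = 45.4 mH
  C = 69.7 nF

Step 1 — Angular frequency: ω = 2π·f = 2π·45 = 282.7 rad/s.
Step 2 — Component impedances:
  R1: Z = R = 365 Ω
  L: Z = jωL = j·282.7·0.0454 = 0 + j12.84 Ω
  C: Z = 1/(jωC) = -j/(ω·C) = 0 - j5.074e+04 Ω
Step 3 — Parallel branch: L || C = 1/(1/L + 1/C) = 0 + j12.84 Ω.
Step 4 — Series with R1: Z_total = R1 + (L || C) = 365 + j12.84 Ω = 365.2∠2.0° Ω.

Z = 365 + j12.84 Ω = 365.2∠2.0° Ω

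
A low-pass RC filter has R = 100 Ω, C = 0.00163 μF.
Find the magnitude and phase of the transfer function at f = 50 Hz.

Step 1 — Angular frequency: ω = 2π·50 = 314.2 rad/s.
Step 2 — Transfer function: H(jω) = 1/(1 + jωRC).
Step 3 — Denominator: 1 + jωRC = 1 + j·314.2·100·1.63e-09 = 1 + j5.121e-05.
Step 4 — H = 1 - j5.121e-05.
Step 5 — Magnitude: |H| = 1 (-0.0 dB); phase: φ = -0.0°.

|H| = 1 (-0.0 dB), φ = -0.0°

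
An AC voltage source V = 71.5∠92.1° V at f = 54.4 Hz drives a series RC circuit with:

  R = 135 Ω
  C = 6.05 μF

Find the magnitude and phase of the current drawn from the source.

Step 1 — Angular frequency: ω = 2π·f = 2π·54.4 = 341.8 rad/s.
Step 2 — Component impedances:
  R: Z = R = 135 Ω
  C: Z = 1/(jωC) = -j/(ω·C) = 0 - j483.6 Ω
Step 3 — Series combination: Z_total = R + C = 135 - j483.6 Ω = 502.1∠-74.4° Ω.
Step 4 — Source phasor: V = 71.5∠92.1° V = -2.62 + j71.45 V.
Step 5 — Ohm's law: I = V / Z_total = (-2.62 + j71.45) / (135 - j483.6) = -0.1385 + j0.03324 A.
Step 6 — Convert to polar: |I| = 0.1424 A, ∠I = 166.5°.

I = 0.1424∠166.5° A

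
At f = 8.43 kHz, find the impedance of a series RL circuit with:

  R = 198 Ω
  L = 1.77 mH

Step 1 — Angular frequency: ω = 2π·f = 2π·8430 = 5.297e+04 rad/s.
Step 2 — Component impedances:
  R: Z = R = 198 Ω
  L: Z = jωL = j·5.297e+04·0.00177 = 0 + j93.75 Ω
Step 3 — Series combination: Z_total = R + L = 198 + j93.75 Ω = 219.1∠25.3° Ω.

Z = 198 + j93.75 Ω = 219.1∠25.3° Ω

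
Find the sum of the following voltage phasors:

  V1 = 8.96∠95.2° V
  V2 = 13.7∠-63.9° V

Step 1 — Convert each phasor to rectangular form:
  V1 = 8.96·(cos(95.2°) + j·sin(95.2°)) = -0.8121 + j8.923 V
  V2 = 13.7·(cos(-63.9°) + j·sin(-63.9°)) = 6.027 - j12.3 V
Step 2 — Sum components: V_total = 5.215 - j3.38 V.
Step 3 — Convert to polar: |V_total| = 6.215 V, ∠V_total = -32.9°.

V_total = 6.215∠-32.9° V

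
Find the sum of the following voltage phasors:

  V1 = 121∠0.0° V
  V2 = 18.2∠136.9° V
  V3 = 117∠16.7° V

Step 1 — Convert each phasor to rectangular form:
  V1 = 121·(cos(0.0°) + j·sin(0.0°)) = 121 V
  V2 = 18.2·(cos(136.9°) + j·sin(136.9°)) = -13.29 + j12.44 V
  V3 = 117·(cos(16.7°) + j·sin(16.7°)) = 112.1 + j33.62 V
Step 2 — Sum components: V_total = 219.8 + j46.06 V.
Step 3 — Convert to polar: |V_total| = 224.6 V, ∠V_total = 11.8°.

V_total = 224.6∠11.8° V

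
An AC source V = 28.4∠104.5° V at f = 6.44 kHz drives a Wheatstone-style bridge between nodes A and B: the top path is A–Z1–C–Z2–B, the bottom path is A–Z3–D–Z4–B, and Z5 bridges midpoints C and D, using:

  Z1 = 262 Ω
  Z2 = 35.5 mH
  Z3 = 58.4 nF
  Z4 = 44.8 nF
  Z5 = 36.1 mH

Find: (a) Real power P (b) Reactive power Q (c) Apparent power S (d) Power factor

Step 1 — Angular frequency: ω = 2π·f = 2π·6440 = 4.046e+04 rad/s.
Step 2 — Component impedances:
  Z1: Z = R = 262 Ω
  Z2: Z = jωL = j·4.046e+04·0.0355 = 0 + j1436 Ω
  Z3: Z = 1/(jωC) = -j/(ω·C) = 0 - j423.2 Ω
  Z4: Z = 1/(jωC) = -j/(ω·C) = 0 - j551.6 Ω
  Z5: Z = jωL = j·4.046e+04·0.0361 = 0 + j1461 Ω
Step 3 — Bridge requires nodal analysis (the Z5 bridge couples midpoints C and D, so the two paths cannot be reduced to a simple series/parallel combination). Setting node B to ground and injecting 1 A at node A, the 3-node admittance system at A, C, D solves to V_A = Z_AB = 1812 - j1989 Ω = 2691∠-47.7° Ω.
Step 4 — Source phasor: V = 28.4∠104.5° V = -7.111 + j27.5 V.
Step 5 — Current: I = V / Z = -0.009334 + j0.004929 A = 0.01055∠152.2° A.
Step 6 — Complex power: S = V·I* = 0.2019 - j0.2216 VA.
Step 7 — Real power: P = Re(S) = 0.2019 W.
Step 8 — Reactive power: Q = Im(S) = -0.2216 VAR.
Step 9 — Apparent power: |S| = 0.2998 VA.
Step 10 — Power factor: PF = P/|S| = 0.6735 (leading).

(a) P = 0.2019 W  (b) Q = -0.2216 VAR  (c) S = 0.2998 VA  (d) PF = 0.6735 (leading)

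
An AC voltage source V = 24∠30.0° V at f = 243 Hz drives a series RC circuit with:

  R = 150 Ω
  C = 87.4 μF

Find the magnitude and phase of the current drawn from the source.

Step 1 — Angular frequency: ω = 2π·f = 2π·243 = 1527 rad/s.
Step 2 — Component impedances:
  R: Z = R = 150 Ω
  C: Z = 1/(jωC) = -j/(ω·C) = 0 - j7.494 Ω
Step 3 — Series combination: Z_total = R + C = 150 - j7.494 Ω = 150.2∠-2.9° Ω.
Step 4 — Source phasor: V = 24∠30.0° V = 20.78 + j12 V.
Step 5 — Ohm's law: I = V / Z_total = (20.78 + j12) / (150 - j7.494) = 0.1342 + j0.08671 A.
Step 6 — Convert to polar: |I| = 0.1598 A, ∠I = 32.9°.

I = 0.1598∠32.9° A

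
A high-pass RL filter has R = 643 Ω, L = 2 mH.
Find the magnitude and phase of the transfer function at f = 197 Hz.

Step 1 — Angular frequency: ω = 2π·197 = 1238 rad/s.
Step 2 — Transfer function: H(jω) = jωL/(R + jωL).
Step 3 — Numerator jωL = j·2.476; denominator R + jωL = 643 + j2.476.
Step 4 — H = 1.482e-05 + j0.00385.
Step 5 — Magnitude: |H| = 0.00385 (-48.3 dB); phase: φ = 89.8°.

|H| = 0.00385 (-48.3 dB), φ = 89.8°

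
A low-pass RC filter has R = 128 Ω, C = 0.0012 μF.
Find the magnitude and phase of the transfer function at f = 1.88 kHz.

Step 1 — Angular frequency: ω = 2π·1880 = 1.181e+04 rad/s.
Step 2 — Transfer function: H(jω) = 1/(1 + jωRC).
Step 3 — Denominator: 1 + jωRC = 1 + j·1.181e+04·128·1.2e-09 = 1 + j0.001814.
Step 4 — H = 1 - j0.001814.
Step 5 — Magnitude: |H| = 1 (-0.0 dB); phase: φ = -0.1°.

|H| = 1 (-0.0 dB), φ = -0.1°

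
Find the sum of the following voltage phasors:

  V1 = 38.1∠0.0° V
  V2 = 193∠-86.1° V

Step 1 — Convert each phasor to rectangular form:
  V1 = 38.1·(cos(0.0°) + j·sin(0.0°)) = 38.1 V
  V2 = 193·(cos(-86.1°) + j·sin(-86.1°)) = 13.13 - j192.6 V
Step 2 — Sum components: V_total = 51.23 - j192.6 V.
Step 3 — Convert to polar: |V_total| = 199.3 V, ∠V_total = -75.1°.

V_total = 199.3∠-75.1° V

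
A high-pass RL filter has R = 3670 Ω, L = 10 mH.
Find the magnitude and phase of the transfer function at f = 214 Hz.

Step 1 — Angular frequency: ω = 2π·214 = 1345 rad/s.
Step 2 — Transfer function: H(jω) = jωL/(R + jωL).
Step 3 — Numerator jωL = j·13.45; denominator R + jωL = 3670 + j13.45.
Step 4 — H = 1.342e-05 + j0.003664.
Step 5 — Magnitude: |H| = 0.003664 (-48.7 dB); phase: φ = 89.8°.

|H| = 0.003664 (-48.7 dB), φ = 89.8°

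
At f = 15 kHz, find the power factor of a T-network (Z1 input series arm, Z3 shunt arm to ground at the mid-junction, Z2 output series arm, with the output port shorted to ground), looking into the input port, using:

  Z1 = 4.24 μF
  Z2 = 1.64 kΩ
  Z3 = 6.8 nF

Step 1 — Angular frequency: ω = 2π·f = 2π·1.5e+04 = 9.425e+04 rad/s.
Step 2 — Component impedances:
  Z1: Z = 1/(jωC) = -j/(ω·C) = 0 - j2.502 Ω
  Z2: Z = R = 1640 Ω
  Z3: Z = 1/(jωC) = -j/(ω·C) = 0 - j1560 Ω
Step 3 — With the output port shorted to ground, the output series arm Z2 runs from the junction to ground; the shunt arm Z3 also runs from the junction to ground. They appear in parallel: Z3 || Z2 = 779.2 - j819 Ω.
Step 4 — Series with input arm Z1: Z_in = Z1 + (Z3 || Z2) = 779.2 - j821.5 Ω = 1132∠-46.5° Ω.
Step 5 — Power factor: PF = cos(φ) = Re(Z)/|Z| = 779.21/1132.3 = 0.6882.
Step 6 — Type: Im(Z) = -821.5 ⇒ leading (phase φ = -46.5°).

PF = 0.6882 (leading, φ = -46.5°)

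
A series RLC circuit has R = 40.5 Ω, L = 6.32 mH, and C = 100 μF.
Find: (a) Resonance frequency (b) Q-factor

Step 1 — Resonance condition Im(Z)=0 gives ω₀ = 1/√(LC).
Step 2 — ω₀ = 1/√(0.00632·0.0001) = 1258 rad/s.
Step 3 — f₀ = ω₀/(2π) = 200.2 Hz.
Step 4 — Series Q: Q = ω₀L/R = 1258·0.00632/40.5 = 0.1963.

(a) f₀ = 200.2 Hz  (b) Q = 0.1963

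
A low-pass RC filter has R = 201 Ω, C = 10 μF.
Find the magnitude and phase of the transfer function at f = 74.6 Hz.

Step 1 — Angular frequency: ω = 2π·74.6 = 468.7 rad/s.
Step 2 — Transfer function: H(jω) = 1/(1 + jωRC).
Step 3 — Denominator: 1 + jωRC = 1 + j·468.7·201·1e-05 = 1 + j0.9421.
Step 4 — H = 0.5298 - j0.4991.
Step 5 — Magnitude: |H| = 0.7279 (-2.8 dB); phase: φ = -43.3°.

|H| = 0.7279 (-2.8 dB), φ = -43.3°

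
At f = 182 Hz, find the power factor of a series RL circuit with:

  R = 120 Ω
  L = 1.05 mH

Step 1 — Angular frequency: ω = 2π·f = 2π·182 = 1144 rad/s.
Step 2 — Component impedances:
  R: Z = R = 120 Ω
  L: Z = jωL = j·1144·0.00105 = 0 + j1.201 Ω
Step 3 — Series combination: Z_total = R + L = 120 + j1.201 Ω = 120∠0.6° Ω.
Step 4 — Power factor: PF = cos(φ) = Re(Z)/|Z| = 120/120.01 = 0.9999.
Step 5 — Type: Im(Z) = 1.201 ⇒ lagging (phase φ = 0.6°).

PF = 0.9999 (lagging, φ = 0.6°)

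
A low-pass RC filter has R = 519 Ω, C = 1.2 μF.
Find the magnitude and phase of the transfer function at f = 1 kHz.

Step 1 — Angular frequency: ω = 2π·1000 = 6283 rad/s.
Step 2 — Transfer function: H(jω) = 1/(1 + jωRC).
Step 3 — Denominator: 1 + jωRC = 1 + j·6283·519·1.2e-06 = 1 + j3.913.
Step 4 — H = 0.0613 - j0.2399.
Step 5 — Magnitude: |H| = 0.2476 (-12.1 dB); phase: φ = -75.7°.

|H| = 0.2476 (-12.1 dB), φ = -75.7°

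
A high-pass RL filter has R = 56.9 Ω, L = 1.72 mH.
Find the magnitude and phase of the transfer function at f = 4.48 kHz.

Step 1 — Angular frequency: ω = 2π·4480 = 2.815e+04 rad/s.
Step 2 — Transfer function: H(jω) = jωL/(R + jωL).
Step 3 — Numerator jωL = j·48.42; denominator R + jωL = 56.9 + j48.42.
Step 4 — H = 0.42 + j0.4936.
Step 5 — Magnitude: |H| = 0.648 (-3.8 dB); phase: φ = 49.6°.

|H| = 0.648 (-3.8 dB), φ = 49.6°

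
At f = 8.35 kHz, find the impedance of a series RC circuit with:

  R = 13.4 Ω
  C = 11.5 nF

Step 1 — Angular frequency: ω = 2π·f = 2π·8350 = 5.246e+04 rad/s.
Step 2 — Component impedances:
  R: Z = R = 13.4 Ω
  C: Z = 1/(jωC) = -j/(ω·C) = 0 - j1657 Ω
Step 3 — Series combination: Z_total = R + C = 13.4 - j1657 Ω = 1657∠-89.5° Ω.

Z = 13.4 - j1657 Ω = 1657∠-89.5° Ω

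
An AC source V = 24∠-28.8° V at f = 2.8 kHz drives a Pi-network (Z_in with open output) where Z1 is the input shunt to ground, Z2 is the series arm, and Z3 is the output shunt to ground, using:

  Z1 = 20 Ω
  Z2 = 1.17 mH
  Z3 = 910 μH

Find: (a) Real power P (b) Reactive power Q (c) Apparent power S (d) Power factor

Step 1 — Angular frequency: ω = 2π·f = 2π·2800 = 1.759e+04 rad/s.
Step 2 — Component impedances:
  Z1: Z = R = 20 Ω
  Z2: Z = jωL = j·1.759e+04·0.00117 = 0 + j20.58 Ω
  Z3: Z = jωL = j·1.759e+04·0.00091 = 0 + j16.01 Ω
Step 3 — With open output, the series arm Z2 and the output shunt Z3 appear in series to ground: Z2 + Z3 = 0 + j36.59 Ω.
Step 4 — Parallel with input shunt Z1: Z_in = Z1 || (Z2 + Z3) = 15.4 + j8.417 Ω = 17.55∠28.7° Ω.
Step 5 — Source phasor: V = 24∠-28.8° V = 21.03 - j11.56 V.
Step 6 — Current: I = V / Z = 0.7356 - j1.153 A = 1.368∠-57.5° A.
Step 7 — Complex power: S = V·I* = 28.8 + j15.74 VA.
Step 8 — Real power: P = Re(S) = 28.8 W.
Step 9 — Reactive power: Q = Im(S) = 15.74 VAR.
Step 10 — Apparent power: |S| = 32.82 VA.
Step 11 — Power factor: PF = P/|S| = 0.8775 (lagging).

(a) P = 28.8 W  (b) Q = 15.74 VAR  (c) S = 32.82 VA  (d) PF = 0.8775 (lagging)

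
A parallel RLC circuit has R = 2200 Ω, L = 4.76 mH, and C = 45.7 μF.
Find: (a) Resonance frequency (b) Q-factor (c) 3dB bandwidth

Step 1 — Resonance: ω₀ = 1/√(LC) = 1/√(0.00476·4.57e-05) = 2144 rad/s.
Step 2 — f₀ = ω₀/(2π) = 341.2 Hz.
Step 3 — Parallel Q: Q = R/(ω₀L) = 2200/(2144·0.00476) = 215.6.
Step 4 — Bandwidth: Δω = ω₀/Q = 9.946 rad/s; BW = Δω/(2π) = 1.583 Hz.

(a) f₀ = 341.2 Hz  (b) Q = 215.6  (c) BW = 1.583 Hz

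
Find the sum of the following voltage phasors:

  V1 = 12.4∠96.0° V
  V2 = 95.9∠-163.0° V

Step 1 — Convert each phasor to rectangular form:
  V1 = 12.4·(cos(96.0°) + j·sin(96.0°)) = -1.296 + j12.33 V
  V2 = 95.9·(cos(-163.0°) + j·sin(-163.0°)) = -91.71 - j28.04 V
Step 2 — Sum components: V_total = -93.01 - j15.71 V.
Step 3 — Convert to polar: |V_total| = 94.32 V, ∠V_total = -170.4°.

V_total = 94.32∠-170.4° V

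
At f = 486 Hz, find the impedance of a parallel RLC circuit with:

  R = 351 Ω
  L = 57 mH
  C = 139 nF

Step 1 — Angular frequency: ω = 2π·f = 2π·486 = 3054 rad/s.
Step 2 — Component impedances:
  R: Z = R = 351 Ω
  L: Z = jωL = j·3054·0.057 = 0 + j174.1 Ω
  C: Z = 1/(jωC) = -j/(ω·C) = 0 - j2356 Ω
Step 3 — Parallel combination: 1/Z_total = 1/R + 1/L + 1/C; Z_total = 78.21 + j146.1 Ω = 165.7∠61.8° Ω.

Z = 78.21 + j146.1 Ω = 165.7∠61.8° Ω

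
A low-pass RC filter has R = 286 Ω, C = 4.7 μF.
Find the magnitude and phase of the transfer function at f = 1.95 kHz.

Step 1 — Angular frequency: ω = 2π·1950 = 1.225e+04 rad/s.
Step 2 — Transfer function: H(jω) = 1/(1 + jωRC).
Step 3 — Denominator: 1 + jωRC = 1 + j·1.225e+04·286·4.7e-06 = 1 + j16.47.
Step 4 — H = 0.003673 - j0.0605.
Step 5 — Magnitude: |H| = 0.06061 (-24.3 dB); phase: φ = -86.5°.

|H| = 0.06061 (-24.3 dB), φ = -86.5°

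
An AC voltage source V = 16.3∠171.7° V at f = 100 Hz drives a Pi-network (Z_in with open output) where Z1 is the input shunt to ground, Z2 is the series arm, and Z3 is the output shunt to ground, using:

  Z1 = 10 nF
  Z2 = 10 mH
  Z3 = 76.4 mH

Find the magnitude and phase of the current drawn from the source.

Step 1 — Angular frequency: ω = 2π·f = 2π·100 = 628.3 rad/s.
Step 2 — Component impedances:
  Z1: Z = 1/(jωC) = -j/(ω·C) = 0 - j1.592e+05 Ω
  Z2: Z = jωL = j·628.3·0.01 = 0 + j6.283 Ω
  Z3: Z = jωL = j·628.3·0.0764 = 0 + j48 Ω
Step 3 — With open output, the series arm Z2 and the output shunt Z3 appear in series to ground: Z2 + Z3 = 0 + j54.29 Ω.
Step 4 — Parallel with input shunt Z1: Z_in = Z1 || (Z2 + Z3) = 0 + j54.31 Ω = 54.31∠90.0° Ω.
Step 5 — Source phasor: V = 16.3∠171.7° V = -16.13 + j2.353 V.
Step 6 — Ohm's law: I = V / Z_total = (-16.13 + j2.353) / (0 + j54.31) = 0.04333 + j0.297 A.
Step 7 — Convert to polar: |I| = 0.3002 A, ∠I = 81.7°.

I = 0.3002∠81.7° A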